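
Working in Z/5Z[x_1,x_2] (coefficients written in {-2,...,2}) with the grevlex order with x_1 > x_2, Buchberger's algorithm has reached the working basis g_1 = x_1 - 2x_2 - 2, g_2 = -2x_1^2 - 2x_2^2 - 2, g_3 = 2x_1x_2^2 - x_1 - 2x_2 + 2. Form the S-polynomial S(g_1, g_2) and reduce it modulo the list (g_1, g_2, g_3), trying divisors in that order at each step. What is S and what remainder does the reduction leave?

lcm(LM(g_1), LM(g_2)) = x_1^2.
S = (lcm/LT(g_1))·g_1 − (lcm/LT(g_2))·g_2 = -2x_1x_2 - x_2^2 - 2x_1 - 1.
Reduce S modulo (g_1, g_2, g_3) in that order:
  leading term x_1x_2: subtract (-2x_2)·g_1 from -2x_1x_2 - x_2^2 - 2x_1 - 1 → -2x_1 + x_2 - 1
  leading term x_1: subtract (-2)·g_1 from -2x_1 + x_2 - 1 → 2x_2
  leading term x_2: no divisor's leading term divides it; move 2x_2 to the remainder.
The remainder 2x_2 is nonzero, so it would be added as the next basis element.

S(g_1, g_2) = -2x_1x_2 - x_2^2 - 2x_1 - 1; remainder on division = 2x_2.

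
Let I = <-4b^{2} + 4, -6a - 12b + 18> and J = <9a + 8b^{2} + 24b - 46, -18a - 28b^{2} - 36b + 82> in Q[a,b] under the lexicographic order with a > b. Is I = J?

No, the ideals differ.

Two ideals are equal iff their reduced Gröbner bases coincide (the reduced basis is unique for a fixed ordering).
Buchberger on the first generating set:
f_1 = -4b^{2} + 4, LT = b^{2}.
f_2 = -6a - 12b + 18, LT = a.

The S-polynomials (S(f_1,f_2)) all reduce to 0 modulo the current basis, so we have a Gröbner basis.
Inter-reduce: drop elements whose leading term is divisible by another's, tail-reduce, and make monic.
Reduced Gröbner basis: {a + 2b - 3, b^{2} - 1}.

Buchberger on the second generating set:
h_1 = 9a + 8b^{2} + 24b - 46, LT = a.
h_2 = -18a - 28b^{2} - 36b + 82, LT = a.

S(h_1,h_2): lcm = a. S = -\tfrac{2}{3}b^{2} + \tfrac{2}{3}b - \tfrac{5}{9}.
  reduce S modulo (h_1, h_2):
  remainder -\tfrac{2}{3}b^{2} + \tfrac{2}{3}b - \tfrac{5}{9} ≠ 0; add k_3 = -\tfrac{2}{3}b^{2} + \tfrac{2}{3}b - \tfrac{5}{9} to the basis.

The other S-polynomials (S(h_1,k_3), S(h_2,k_3)) all reduce to 0 modulo the current basis, so we have a Gröbner basis.
Inter-reduce: drop elements whose leading term is divisible by another's, tail-reduce, and make monic.
Reduced Gröbner basis: {a + \tfrac{32}{9}b - \tfrac{158}{27}, b^{2} - b + \tfrac{5}{6}}.

These differ, so the ideals are not equal.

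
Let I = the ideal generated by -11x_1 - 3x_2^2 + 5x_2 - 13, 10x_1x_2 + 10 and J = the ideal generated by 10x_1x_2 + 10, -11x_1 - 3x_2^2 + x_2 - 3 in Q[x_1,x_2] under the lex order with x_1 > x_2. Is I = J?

Since reduced Gröbner bases are canonical representatives of ideals under a given ordering, it suffices to compute and compare them.
Buchberger on the first generating set:
f_1 = -11x_1 - 3x_2^2 + 5x_2 - 13, LT = x_1.
f_2 = 10x_1x_2 + 10, LT = x_1x_2.

S(f_1,f_2): lcm = x_1x_2. S = 3/11x_2^3 - 5/11x_2^2 + 13/11x_2 - 1.
  leading term x_2^3: no divisor's leading term divides it; move 3/11x_2^3 to the remainder.
  leading term x_2^2: no divisor's leading term divides it; move -5/11x_2^2 to the remainder.
  leading term x_2: no divisor's leading term divides it; move 13/11x_2 to the remainder.
  leading term 1: no divisor's leading term divides it; move -1 to the remainder.
  remainder 3/11x_2^3 - 5/11x_2^2 + 13/11x_2 - 1 ≠ 0; add g_3 = 3/11x_2^3 - 5/11x_2^2 + 13/11x_2 - 1 to the basis.

The other S-polynomials (S(f_1,g_3), S(f_2,g_3)) all reduce to 0 modulo the current basis, so we have a Gröbner basis.
Inter-reduce: drop elements whose leading term is divisible by another's, tail-reduce, and make monic.
Reduced Gröbner basis: {x_1 + 3/11x_2^2 - 5/11x_2 + 13/11, x_2^3 - 5/3x_2^2 + 13/3x_2 - 11/3}.

Buchberger on the second generating set:
h_1 = 10x_1x_2 + 10, LT = x_1x_2.
h_2 = -11x_1 - 3x_2^2 + x_2 - 3, LT = x_1.

S(h_1,h_2): lcm = x_1x_2. S = -3/11x_2^3 + 1/11x_2^2 - 3/11x_2 + 1.
  leading term x_2^3: no divisor's leading term divides it; move -3/11x_2^3 to the remainder.
  leading term x_2^2: no divisor's leading term divides it; move 1/11x_2^2 to the remainder.
  leading term x_2: no divisor's leading term divides it; move -3/11x_2 to the remainder.
  leading term 1: no divisor's leading term divides it; move 1 to the remainder.
  remainder -3/11x_2^3 + 1/11x_2^2 - 3/11x_2 + 1 ≠ 0; add k_3 = -3/11x_2^3 + 1/11x_2^2 - 3/11x_2 + 1 to the basis.

The other S-polynomials (S(h_1,k_3), S(h_2,k_3)) all reduce to 0 modulo the current basis, so we have a Gröbner basis.
Inter-reduce: drop elements whose leading term is divisible by another's, tail-reduce, and make monic.
Reduced Gröbner basis: {x_1 + 3/11x_2^2 - 1/11x_2 + 3/11, x_2^3 - 1/3x_2^2 + x_2 - 11/3}.

The bases are distinct; the ideals are different.

No, the ideals differ.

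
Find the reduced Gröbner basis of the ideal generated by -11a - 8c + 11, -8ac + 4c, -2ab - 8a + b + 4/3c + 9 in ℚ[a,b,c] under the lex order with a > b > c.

f_1 = -11a - 8c + 11, LT = a.
f_2 = -8ac + 4c, LT = ac.
f_3 = -2ab - 8a + b + 4/3c + 9, LT = ab.

S(f_1,f_2): lcm = ac. S = 8/11c² - ½c.
  leading term c²: no divisor's leading term divides it; move 8/11c² to the remainder.
  leading term c: no divisor's leading term divides it; move -½c to the remainder.
  remainder 8/11c² - ½c ≠ 0; add g_4 = 8/11c² - ½c to the basis.

S(f_1,f_3): lcm = ab. S = -4a + 8/11bc - ½b + ⅔c + 9/2.
  leading term a: subtract (4/11)·f_1 from -4a + 8/11bc - ½b + ⅔c + 9/2 → 8/11bc - ½b + 118/33c + ½
  leading term bc: no divisor's leading term divides it; move 8/11bc to the remainder.
  leading term b: no divisor's leading term divides it; move -½b to the remainder.
  leading term c: no divisor's leading term divides it; move 118/33c to the remainder.
  leading term 1: no divisor's leading term divides it; move ½ to the remainder.
  remainder 8/11bc - ½b + 118/33c + ½ ≠ 0; add g_5 = 8/11bc - ½b + 118/33c + ½ to the basis.

S(f_2,f_3): lcm = abc. S = -4ac + ⅔c² + 9/2c.
  leading term ac: subtract (4/11c)·f_1 from -4ac + ⅔c² + 9/2c → 118/33c² + ½c
  leading term c²: subtract (59/12)·g_4 from 118/33c² + ½c → 71/24c
  leading term c: no divisor's leading term divides it; move 71/24c to the remainder.
  remainder 71/24c ≠ 0; add g_6 = 71/24c to the basis.

S(g_5,g_6): lcm = bc. S = -11/16b + 59/12c + 11/16.
  leading term b: no divisor's leading term divides it; move -11/16b to the remainder.
  leading term c: subtract (118/71)·g_6 from 59/12c + 11/16 → 11/16
  leading term 1: no divisor's leading term divides it; move 11/16 to the remainder.
  remainder -11/16b + 11/16 ≠ 0; add g_7 = -11/16b + 11/16 to the basis.

The other S-polynomials (S(f_1,g_4), S(f_2,g_4), S(f_3,g_4), S(f_1,g_5), S(f_2,g_5), S(f_3,g_5), S(g_4,g_5), S(f_1,g_6), S(f_2,g_6), S(f_3,g_6), S(g_4,g_6), S(f_1,g_7), S(f_2,g_7), S(f_3,g_7), S(g_4,g_7), S(g_5,g_7), S(g_6,g_7)) all reduce to 0 modulo the current basis, so we have a Gröbner basis.
Inter-reduce: drop elements whose leading term is divisible by another's, tail-reduce, and make monic.

G = {a - 1, b - 1, c}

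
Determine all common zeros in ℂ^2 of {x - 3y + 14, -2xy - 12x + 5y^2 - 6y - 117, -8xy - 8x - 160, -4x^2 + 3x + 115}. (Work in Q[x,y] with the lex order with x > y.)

Compute a lex Gröbner basis by Buchberger's algorithm.
f_1 = x - 3y + 14, LT = x.
f_2 = -2xy - 12x + 5y^2 - 6y - 117, LT = xy.
f_3 = -8xy - 8x - 160, LT = xy.
f_4 = -4x^2 + 3x + 115, LT = x^2.

S(f_1,f_2): lcm = xy. S = -6x - 1/2y^2 + 11y - 117/2.
  leading term x: subtract (-6)·f_1 from -6x - 1/2y^2 + 11y - 117/2 → -1/2y^2 - 7y + 51/2
  leading term y^2: no divisor's leading term divides it; move -1/2y^2 to the remainder.
  leading term y: no divisor's leading term divides it; move -7y to the remainder.
  leading term 1: no divisor's leading term divides it; move 51/2 to the remainder.
  remainder -1/2y^2 - 7y + 51/2 ≠ 0; add h_5 = -1/2y^2 - 7y + 51/2 to the basis.

S(f_1,f_3): lcm = xy. S = -x - 3y^2 + 14y - 20.
  leading term x: subtract (-1)·f_1 from -x - 3y^2 + 14y - 20 → -3y^2 + 11y - 6
  leading term y^2: subtract (6)·h_5 from -3y^2 + 11y - 6 → 53y - 159
  leading term y: no divisor's leading term divides it; move 53y to the remainder.
  leading term 1: no divisor's leading term divides it; move -159 to the remainder.
  remainder 53y - 159 ≠ 0; add h_6 = 53y - 159 to the basis.

S(f_1,f_4): lcm = x^2. S = -3xy + 59/4x + 115/4.
  leading term xy: subtract (-3y)·f_1 from -3xy + 59/4x + 115/4 → 59/4x - 9y^2 + 42y + 115/4
  leading term x: subtract (59/4)·f_1 from 59/4x - 9y^2 + 42y + 115/4 → -9y^2 + 345/4y - 711/4
  leading term y^2: subtract (18)·h_5 from -9y^2 + 345/4y - 711/4 → 849/4y - 2547/4
  leading term y: subtract (849/212)·h_6 from 849/4y - 2547/4 → 0
  remainder 0.

S(f_2,f_3): lcm = xy. S = 5x - 5/2y^2 + 3y + 77/2.
  leading term x: subtract (5)·f_1 from 5x - 5/2y^2 + 3y + 77/2 → -5/2y^2 + 18y - 63/2
  leading term y^2: subtract (5)·h_5 from -5/2y^2 + 18y - 63/2 → 53y - 159
  leading term y: subtract (1)·h_6 from 53y - 159 → 0
  remainder 0.

S(f_2,f_4): lcm = x^2y. S = 6x^2 - 5/2xy^2 + 15/4xy + 117/2x + 115/4y.
  leading term x^2: subtract (6x)·f_1 from 6x^2 - 5/2xy^2 + 15/4xy + 117/2x + 115/4y → -5/2xy^2 + 87/4xy - 51/2x + 115/4y
  leading term xy^2: subtract (-5/2y^2)·f_1 from -5/2xy^2 + 87/4xy - 51/2x + 115/4y → 87/4xy - 51/2x - 15/2y^3 + 35y^2 + 115/4y
  leading term xy: subtract (87/4y)·f_1 from 87/4xy - 51/2x - 15/2y^3 + 35y^2 + 115/4y → -51/2x - 15/2y^3 + 401/4y^2 - 1103/4y
  leading term x: subtract (-51/2)·f_1 from -51/2x - 15/2y^3 + 401/4y^2 - 1103/4y → -15/2y^3 + 401/4y^2 - 1409/4y + 357
  leading term y^3: subtract (15y)·h_5 from -15/2y^3 + 401/4y^2 - 1409/4y + 357 → 821/4y^2 - 2939/4y + 357
  leading term y^2: subtract (-821/2)·h_5 from 821/4y^2 - 2939/4y + 357 → -14433/4y + 43299/4
  leading term y: subtract (-14433/212)·h_6 from -14433/4y + 43299/4 → 0
  remainder 0.

S(f_3,f_4): lcm = x^2y. S = x^2 + 3/4xy + 20x + 115/4y.
  leading term x^2: subtract (x)·f_1 from x^2 + 3/4xy + 20x + 115/4y → 15/4xy + 6x + 115/4y
  leading term xy: subtract (15/4y)·f_1 from 15/4xy + 6x + 115/4y → 6x + 45/4y^2 - 95/4y
  leading term x: subtract (6)·f_1 from 6x + 45/4y^2 - 95/4y → 45/4y^2 - 23/4y - 84
  leading term y^2: subtract (-45/2)·h_5 from 45/4y^2 - 23/4y - 84 → -653/4y + 1959/4
  leading term y: subtract (-653/212)·h_6 from -653/4y + 1959/4 → 0
  remainder 0.

S(f_1,h_5): leading monomials are coprime, so the S-polynomial reduces to 0 (Buchberger's first criterion).
S(f_2,h_5): lcm = xy^2. S = -8xy + 51x - 5/2y^3 + 3y^2 + 117/2y.
  leading term xy: subtract (-8y)·f_1 from -8xy + 51x - 5/2y^3 + 3y^2 + 117/2y → 51x - 5/2y^3 - 21y^2 + 341/2y
  leading term x: subtract (51)·f_1 from 51x - 5/2y^3 - 21y^2 + 341/2y → -5/2y^3 - 21y^2 + 647/2y - 714
  leading term y^3: subtract (5y)·h_5 from -5/2y^3 - 21y^2 + 647/2y - 714 → 14y^2 + 196y - 714
  leading term y^2: subtract (-28)·h_5 from 14y^2 + 196y - 714 → 0
  remainder 0.

S(f_3,h_5): lcm = xy^2. S = -13xy + 51x + 20y.
  leading term xy: subtract (-13y)·f_1 from -13xy + 51x + 20y → 51x - 39y^2 + 202y
  leading term x: subtract (51)·f_1 from 51x - 39y^2 + 202y → -39y^2 + 355y - 714
  leading term y^2: subtract (78)·h_5 from -39y^2 + 355y - 714 → 901y - 2703
  leading term y: subtract (17)·h_6 from 901y - 2703 → 0
  remainder 0.

S(f_4,h_5): leading monomials are coprime, so the S-polynomial reduces to 0 (Buchberger's first criterion).
S(f_1,h_6): leading monomials are coprime, so the S-polynomial reduces to 0 (Buchberger's first criterion).
S(f_2,h_6): lcm = xy. S = 9x - 5/2y^2 + 3y + 117/2.
  leading term x: subtract (9)·f_1 from 9x - 5/2y^2 + 3y + 117/2 → -5/2y^2 + 30y - 135/2
  leading term y^2: subtract (5)·h_5 from -5/2y^2 + 30y - 135/2 → 65y - 195
  leading term y: subtract (65/53)·h_6 from 65y - 195 → 0
  remainder 0.

S(f_3,h_6): lcm = xy. S = 4x + 20.
  leading term x: subtract (4)·f_1 from 4x + 20 → 12y - 36
  leading term y: subtract (12/53)·h_6 from 12y - 36 → 0
  remainder 0.

S(f_4,h_6): leading monomials are coprime, so the S-polynomial reduces to 0 (Buchberger's first criterion).
S(h_5,h_6): lcm = y^2. S = 17y - 51.
  leading term y: subtract (17/53)·h_6 from 17y - 51 → 0
  remainder 0.

Every S-polynomial of the final basis reduces to 0, so we have a Gröbner basis.
Inter-reduce: drop elements whose leading term is divisible by another's, tail-reduce, and make monic.
Reduced Gröbner basis: {x + 5, y - 3}.

Since the basis is lex-ordered, y - 3 is univariate in y. Its roots are {3}. Back-substituting each root into the other basis elements fixes the other coordinates.
  y = 3: the earlier basis element becomes x + 5 = 0, giving x = -5 — point (-5, 3).
Check: every point annihilates each of the original generators.

{(-5, 3)}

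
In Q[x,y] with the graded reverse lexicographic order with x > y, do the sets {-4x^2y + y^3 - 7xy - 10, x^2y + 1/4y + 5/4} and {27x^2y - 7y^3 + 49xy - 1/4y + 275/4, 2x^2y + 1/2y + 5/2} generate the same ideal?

Yes, the ideals are equal.

Two ideals are equal iff their reduced Gröbner bases coincide (the reduced basis is unique for a fixed ordering).
Buchberger on the first generating set:
f_1 = -4x^2y + y^3 - 7xy - 10, LT = x^2y.
f_2 = x^2y + 1/4y + 5/4, LT = x^2y.

S(f_1,f_2): lcm = x^2y. S = -1/4y^3 + 7/4xy - 1/4y + 5/4.
  reduce S modulo (f_1, f_2):
  remainder -1/4y^3 + 7/4xy - 1/4y + 5/4 ≠ 0; add g_3 = -1/4y^3 + 7/4xy - 1/4y + 5/4 to the basis.

S(f_1,g_3): lcm = x^2y^3. S = -1/4y^5 + 7x^3y + 7/4xy^3 - x^2y + 5x^2 + 5/2y^2.
  reduce S modulo (f_1, f_2, g_3):
  remainder 5x^2 + 5/4y^2 - 35/4x + 5/2 ≠ 0; add g_4 = 5x^2 + 5/4y^2 - 35/4x + 5/2 to the basis.

The other S-polynomials (S(f_2,g_3), S(f_1,g_4), S(f_2,g_4), S(g_3,g_4)) all reduce to 0 modulo the current basis, so we have a Gröbner basis.
Inter-reduce: drop elements whose leading term is divisible by another's, tail-reduce, and make monic.
Reduced Gröbner basis: {y^3 - 7xy + y - 5, x^2 + 1/4y^2 - 7/4x + 1/2}.

Buchberger on the second generating set:
h_1 = 27x^2y - 7y^3 + 49xy - 1/4y + 275/4, LT = x^2y.
h_2 = 2x^2y + 1/2y + 5/2, LT = x^2y.

S(h_1,h_2): lcm = x^2y. S = -7/27y^3 + 49/27xy - 7/27y + 35/27.
  reduce S modulo (h_1, h_2):
  remainder -7/27y^3 + 49/27xy - 7/27y + 35/27 ≠ 0; add k_3 = -7/27y^3 + 49/27xy - 7/27y + 35/27 to the basis.

S(h_1,k_3): lcm = x^2y^3. S = -7/27y^5 + 7x^3y + 49/27xy^3 - x^2y - 1/108y^3 + 5x^2 + 275/108y^2.
  reduce S modulo (h_1, h_2, k_3):
  remainder 5x^2 + 5/4y^2 - 35/4x + 5/2 ≠ 0; add k_4 = 5x^2 + 5/4y^2 - 35/4x + 5/2 to the basis.

The other S-polynomials (S(h_2,k_3), S(h_1,k_4), S(h_2,k_4), S(k_3,k_4)) all reduce to 0 modulo the current basis, so we have a Gröbner basis.
Inter-reduce: drop elements whose leading term is divisible by another's, tail-reduce, and make monic.
Reduced Gröbner basis: {y^3 - 7xy + y - 5, x^2 + 1/4y^2 - 7/4x + 1/2}.

The two bases agree; hence the ideals are identical.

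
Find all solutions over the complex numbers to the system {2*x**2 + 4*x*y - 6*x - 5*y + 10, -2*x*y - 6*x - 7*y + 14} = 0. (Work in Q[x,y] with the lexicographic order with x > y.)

{(0, 2), (11/4 + 3*sqrt(15)*I/4, -53/76 - 21*sqrt(15)*I/76), (11/4 - 3*sqrt(15)*I/4, -53/76 + 21*sqrt(15)*I/76)}

Compute a lex Gröbner basis by Buchberger's algorithm.
f_1 = 2*x**2 + 4*x*y - 6*x - 5*y + 10, LT = x**2.
f_2 = -2*x*y - 6*x - 7*y + 14, LT = x*y.

S(f_1,f_2): lcm = x**2*y. S = -3*x**2 + 2*x*y**2 - 13/2*x*y + 7*x - 5/2*y**2 + 5*y.
  reduce S modulo (f_1, f_2):
  remainder 35/2*x - 19/2*y**2 + 137/4*y - 61/2 ≠ 0; add h_3 = 35/2*x - 19/2*y**2 + 137/4*y - 61/2 to the basis.

S(f_2,h_3): lcm = x*y. S = 3*x + 19/35*y**3 - 137/70*y**2 + 367/70*y - 7.
  reduce S modulo (f_1, f_2, h_3):
  remainder 19/35*y**3 - 23/70*y**2 - 22/35*y - 62/35 ≠ 0; add h_4 = 19/35*y**3 - 23/70*y**2 - 22/35*y - 62/35 to the basis.

The other S-polynomials (S(f_1,h_3), S(f_1,h_4), S(f_2,h_4), S(h_3,h_4)) all reduce to 0 modulo the current basis, so we have a Gröbner basis.
Inter-reduce: drop elements whose leading term is divisible by another's, tail-reduce, and make monic.
Reduced Gröbner basis: {x - 19/35*y**2 + 137/70*y - 61/35, y**3 - 23/38*y**2 - 22/19*y - 62/19}.

From the last basis element, y**3 - 23/38*y**2 - 22/19*y - 62/19 = 0, so y takes values in {2, -53/76 - 21*sqrt(15)*I/76, -53/76 + 21*sqrt(15)*I/76}. Each choice, substituted upward through the basis, yields the corresponding point(s) of the solution set.
  y = 2: the earlier basis element becomes x = 0, giving x = 0 — point (0, 2).
  y = -53/76 - 21*sqrt(15)*I/76: the earlier basis element becomes x - 11/4 - 3*sqrt(15)*I/4 = 0, giving x = 11/4 + 3*sqrt(15)*I/4 — point (11/4 + 3*sqrt(15)*I/4, -53/76 - 21*sqrt(15)*I/76).
  y = -53/76 + 21*sqrt(15)*I/76: the earlier basis element becomes x - 11/4 + 3*sqrt(15)*I/4 = 0, giving x = 11/4 - 3*sqrt(15)*I/4 — point (11/4 - 3*sqrt(15)*I/4, -53/76 + 21*sqrt(15)*I/76).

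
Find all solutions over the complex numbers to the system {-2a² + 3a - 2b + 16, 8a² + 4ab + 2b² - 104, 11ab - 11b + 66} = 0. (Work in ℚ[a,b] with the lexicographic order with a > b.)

{(4, -2)}

Compute a lex Gröbner basis by Buchberger's algorithm.
f_1 = -2a² + 3a - 2b + 16, LT = a².
f_2 = 8a² + 4ab + 2b² - 104, LT = a².
f_3 = 11ab - 11b + 66, LT = ab.

S(f_1,f_2): lcm = a². S = -½ab - 3/2a - ¼b² + b + 5.
  leading term ab: subtract (-1/22)·f_3 from -½ab - 3/2a - ¼b² + b + 5 → -3/2a - ¼b² + ½b + 8
  leading term a: no divisor's leading term divides it; move -3/2a to the remainder.
  leading term b²: no divisor's leading term divides it; move -¼b² to the remainder.
  leading term b: no divisor's leading term divides it; move ½b to the remainder.
  leading term 1: no divisor's leading term divides it; move 8 to the remainder.
  remainder -3/2a - ¼b² + ½b + 8 ≠ 0; add h_4 = -3/2a - ¼b² + ½b + 8 to the basis.

S(f_1,f_3): lcm = a²b. S = -½ab - 6a + b² - 8b.
  leading term ab: subtract (-1/22)·f_3 from -½ab - 6a + b² - 8b → -6a + b² - 17/2b + 3
  leading term a: subtract (4)·h_4 from -6a + b² - 17/2b + 3 → 2b² - 21/2b - 29
  leading term b²: no divisor's leading term divides it; move 2b² to the remainder.
  leading term b: no divisor's leading term divides it; move -21/2b to the remainder.
  leading term 1: no divisor's leading term divides it; move -29 to the remainder.
  remainder 2b² - 21/2b - 29 ≠ 0; add h_5 = 2b² - 21/2b - 29 to the basis.

S(f_2,f_3): lcm = a²b. S = ½ab² + ab - 6a + ¼b³ - 13b.
  leading term ab²: subtract (1/22b)·f_3 from ½ab² + ab - 6a + ¼b³ - 13b → ab - 6a + ¼b³ + ½b² - 16b
  leading term ab: subtract (1/11)·f_3 from ab - 6a + ¼b³ + ½b² - 16b → -6a + ¼b³ + ½b² - 15b - 6
  leading term a: subtract (4)·h_4 from -6a + ¼b³ + ½b² - 15b - 6 → ¼b³ + 3/2b² - 17b - 38
  leading term b³: subtract (⅛b)·h_5 from ¼b³ + 3/2b² - 17b - 38 → 45/16b² - 107/8b - 38
  leading term b²: subtract (45/32)·h_5 from 45/16b² - 107/8b - 38 → 89/64b + 89/32
  leading term b: no divisor's leading term divides it; move 89/64b to the remainder.
  leading term 1: no divisor's leading term divides it; move 89/32 to the remainder.
  remainder 89/64b + 89/32 ≠ 0; add h_6 = 89/64b + 89/32 to the basis.

S(f_1,h_4): lcm = a². S = -⅙ab² + ⅓ab + 23/6a + b - 8.
  leading term ab²: subtract (-1/66b)·f_3 from -⅙ab² + ⅓ab + 23/6a + b - 8 → ⅓ab + 23/6a - ⅙b² + 2b - 8
  leading term ab: subtract (1/33)·f_3 from ⅓ab + 23/6a - ⅙b² + 2b - 8 → 23/6a - ⅙b² + 7/3b - 10
  leading term a: subtract (-23/9)·h_4 from 23/6a - ⅙b² + 7/3b - 10 → -29/36b² + 65/18b + 94/9
  leading term b²: subtract (-29/72)·h_5 from -29/36b² + 65/18b + 94/9 → -89/144b - 89/72
  leading term b: subtract (-4/9)·h_6 from -89/144b - 89/72 → 0
  remainder 0.

S(f_2,h_4): lcm = a². S = -⅙ab² + ⅚ab + 16/3a + ¼b² - 13.
  leading term ab²: subtract (-1/66b)·f_3 from -⅙ab² + ⅚ab + 16/3a + ¼b² - 13 → ⅚ab + 16/3a + 1/12b² + b - 13
  leading term ab: subtract (5/66)·f_3 from ⅚ab + 16/3a + 1/12b² + b - 13 → 16/3a + 1/12b² + 11/6b - 18
  leading term a: subtract (-32/9)·h_4 from 16/3a + 1/12b² + 11/6b - 18 → -29/36b² + 65/18b + 94/9
  leading term b²: subtract (-29/72)·h_5 from -29/36b² + 65/18b + 94/9 → -89/144b - 89/72
  leading term b: subtract (-4/9)·h_6 from -89/144b - 89/72 → 0
  remainder 0.

S(f_3,h_4): lcm = ab. S = -⅙b³ + ⅓b² + 13/3b + 6.
  leading term b³: subtract (-1/12b)·h_5 from -⅙b³ + ⅓b² + 13/3b + 6 → -13/24b² + 23/12b + 6
  leading term b²: subtract (-13/48)·h_5 from -13/24b² + 23/12b + 6 → -89/96b - 89/48
  leading term b: subtract (-⅔)·h_6 from -89/96b - 89/48 → 0
  remainder 0.

S(f_1,h_5): leading monomials are coprime, so the S-polynomial reduces to 0 (Buchberger's first criterion).
S(f_2,h_5): leading monomials are coprime, so the S-polynomial reduces to 0 (Buchberger's first criterion).
S(f_3,h_5): lcm = ab². S = 21/4ab + 29/2a - b² + 6b.
  leading term ab: subtract (21/44)·f_3 from 21/4ab + 29/2a - b² + 6b → 29/2a - b² + 45/4b - 63/2
  leading term a: subtract (-29/3)·h_4 from 29/2a - b² + 45/4b - 63/2 → -41/12b² + 193/12b + 275/6
  leading term b²: subtract (-41/24)·h_5 from -41/12b² + 193/12b + 275/6 → -89/48b - 89/24
  leading term b: subtract (-4/3)·h_6 from -89/48b - 89/24 → 0
  remainder 0.

S(h_4,h_5): leading monomials are coprime, so the S-polynomial reduces to 0 (Buchberger's first criterion).
S(f_1,h_6): leading monomials are coprime, so the S-polynomial reduces to 0 (Buchberger's first criterion).
S(f_2,h_6): leading monomials are coprime, so the S-polynomial reduces to 0 (Buchberger's first criterion).
S(f_3,h_6): lcm = ab. S = -2a - b + 6.
  leading term a: subtract (4/3)·h_4 from -2a - b + 6 → ⅓b² - 5/3b - 14/3
  leading term b²: subtract (⅙)·h_5 from ⅓b² - 5/3b - 14/3 → 1/12b + ⅙
  leading term b: subtract (16/267)·h_6 from 1/12b + ⅙ → 0
  remainder 0.

S(h_4,h_6): leading monomials are coprime, so the S-polynomial reduces to 0 (Buchberger's first criterion).
S(h_5,h_6): lcm = b². S = -29/4b - 29/2.
  leading term b: subtract (-464/89)·h_6 from -29/4b - 29/2 → 0
  remainder 0.

Every S-polynomial of the final basis reduces to 0, so we have a Gröbner basis.
Inter-reduce: drop elements whose leading term is divisible by another's, tail-reduce, and make monic.
Reduced Gröbner basis: {a - 4, b + 2}.

From the last basis element, b + 2 = 0, so b takes values in {-2}. Each choice, substituted upward through the basis, yields the corresponding point(s) of the solution set.
  b = -2: the earlier basis element becomes a - 4 = 0, giving a = 4 — point (4, -2).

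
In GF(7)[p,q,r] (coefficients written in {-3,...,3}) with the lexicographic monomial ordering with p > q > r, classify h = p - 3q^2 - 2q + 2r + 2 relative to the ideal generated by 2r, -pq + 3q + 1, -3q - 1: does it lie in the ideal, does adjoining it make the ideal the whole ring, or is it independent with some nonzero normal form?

First compute the reduced Gröbner basis of I by Buchberger's algorithm.
f_1 = 2r, LT = r.
f_2 = -pq + 3q + 1, LT = pq.
f_3 = -3q - 1, LT = q.

S(f_1,f_2): leading monomials are coprime, so the S-polynomial reduces to 0 (Buchberger's first criterion).
S(f_1,f_3): leading monomials are coprime, so the S-polynomial reduces to 0 (Buchberger's first criterion).
S(f_2,f_3): lcm = pq. S = 2p - 3q - 1.
  leading term p: no divisor's leading term divides it; move 2p to the remainder.
  leading term q: subtract (1)·f_3 from -3q - 1 → 0
  remainder 2p ≠ 0; add k_4 = 2p to the basis.

S(f_1,k_4): leading monomials are coprime, so the S-polynomial reduces to 0 (Buchberger's first criterion).
S(f_2,k_4): lcm = pq. S = -3q - 1.
  leading term q: subtract (1)·f_3 from -3q - 1 → 0
  remainder 0.

S(f_3,k_4): leading monomials are coprime, so the S-polynomial reduces to 0 (Buchberger's first criterion).
Every S-polynomial of the final basis reduces to 0, so we have a Gröbner basis.
Inter-reduce: drop elements whose leading term is divisible by another's, tail-reduce, and make monic.
Reduced Gröbner basis: {p, q - 2, r}.
Label its elements g_1 = p, g_2 = q - 2, g_3 = r.

Reduce h = p - 3q^2 - 2q + 2r + 2 modulo G:
  leading term p: subtract (1)·g_1 from p - 3q^2 - 2q + 2r + 2 → -3q^2 - 2q + 2r + 2
  leading term q^2: subtract (-3q)·g_2 from -3q^2 - 2q + 2r + 2 → -q + 2r + 2
  leading term q: subtract (-1)·g_2 from -q + 2r + 2 → 2r
  leading term r: subtract (2)·g_3 from 2r → 0
  normal form = 0.
Since the normal form is 0, h ∈ I.

p - 3q^2 - 2q + 2r + 2 lies in I (it reduces to 0).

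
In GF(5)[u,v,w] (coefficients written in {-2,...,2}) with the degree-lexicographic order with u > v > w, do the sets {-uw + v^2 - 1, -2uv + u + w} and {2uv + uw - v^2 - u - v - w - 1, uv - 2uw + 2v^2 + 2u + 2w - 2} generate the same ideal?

No, the ideals differ.

Since reduced Gröbner bases are canonical representatives of ideals under a given ordering, it suffices to compute and compare them.
Buchberger on the first generating set:
f_1 = -uw + v^2 - 1, LT = uw.
f_2 = -2uv + u + w, LT = uv.

S(f_1,f_2): lcm = uvw. S = -v^3 - 2uw - 2w^2 + v.
  leading term v^3: no divisor's leading term divides it; move -v^3 to the remainder.
  leading term uw: subtract (2)·f_1 from -2uw - 2w^2 + v → -2v^2 - 2w^2 + v + 2
  leading term v^2: no divisor's leading term divides it; move -2v^2 to the remainder.
  leading term w^2: no divisor's leading term divides it; move -2w^2 to the remainder.
  leading term v: no divisor's leading term divides it; move v to the remainder.
  leading term 1: no divisor's leading term divides it; move 2 to the remainder.
  remainder -v^3 - 2v^2 - 2w^2 + v + 2 ≠ 0; add g_3 = -v^3 - 2v^2 - 2w^2 + v + 2 to the basis.

The other S-polynomials (S(f_1,g_3), S(f_2,g_3)) all reduce to 0 modulo the current basis, so we have a Gröbner basis.
Inter-reduce: drop elements whose leading term is divisible by another's, tail-reduce, and make monic.
Reduced Gröbner basis: {v^3 + 2v^2 + 2w^2 - v - 2, uv + 2u + 2w, uw - v^2 + 1}.

Buchberger on the second generating set:
h_1 = 2uv + uw - v^2 - u - v - w - 1, LT = uv.
h_2 = uv - 2uw + 2v^2 + 2u + 2w - 2, LT = uv.

S(h_1,h_2): lcm = uv. S = 2v - 1.
  leading term v: no divisor's leading term divides it; move 2v to the remainder.
  leading term 1: no divisor's leading term divides it; move -1 to the remainder.
  remainder 2v - 1 ≠ 0; add k_3 = 2v - 1 to the basis.

S(h_1,k_3): lcm = uv. S = -2uw + 2v^2 + 2v + 2w + 2.
  leading term uw: no divisor's leading term divides it; move -2uw to the remainder.
  leading term v^2: subtract (v)·k_3 from 2v^2 + 2v + 2w + 2 → -2v + 2w + 2
  leading term v: subtract (-1)·k_3 from -2v + 2w + 2 → 2w + 1
  leading term w: no divisor's leading term divides it; move 2w to the remainder.
  leading term 1: no divisor's leading term divides it; move 1 to the remainder.
  remainder -2uw + 2w + 1 ≠ 0; add k_4 = -2uw + 2w + 1 to the basis.

The other S-polynomials (S(h_2,k_3), S(h_1,k_4), S(h_2,k_4), S(k_3,k_4)) all reduce to 0 modulo the current basis, so we have a Gröbner basis.
Inter-reduce: drop elements whose leading term is divisible by another's, tail-reduce, and make monic.
Reduced Gröbner basis: {uw - w + 2, v + 2}.

The bases are distinct; the ideals are different.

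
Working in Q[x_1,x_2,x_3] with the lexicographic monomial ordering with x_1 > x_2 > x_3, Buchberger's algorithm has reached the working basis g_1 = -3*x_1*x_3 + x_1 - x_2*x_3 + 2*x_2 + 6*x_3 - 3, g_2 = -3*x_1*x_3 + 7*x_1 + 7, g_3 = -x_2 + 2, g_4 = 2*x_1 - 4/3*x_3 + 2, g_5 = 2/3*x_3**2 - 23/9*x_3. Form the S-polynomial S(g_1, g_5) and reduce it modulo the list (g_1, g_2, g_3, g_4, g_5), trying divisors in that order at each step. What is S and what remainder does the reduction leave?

S(g_1, g_5) = 7/2*x_1*x_3 + 1/3*x_2*x_3**2 - 2/3*x_2*x_3 - 2*x_3**2 + x_3; remainder on division = 0.

lcm(LM(g_1), LM(g_5)) = x_1*x_3**2.
S = (lcm/LT(g_1))·g_1 − (lcm/LT(g_5))·g_5 = 7/2*x_1*x_3 + 1/3*x_2*x_3**2 - 2/3*x_2*x_3 - 2*x_3**2 + x_3.
Reduce S modulo (g_1, g_2, g_3, g_4, g_5) in that order:
  leading term x_1*x_3: subtract (-7/6)·g_1 from 7/2*x_1*x_3 + 1/3*x_2*x_3**2 - 2/3*x_2*x_3 - 2*x_3**2 + x_3 → 7/6*x_1 + 1/3*x_2*x_3**2 - 11/6*x_2*x_3 + 7/3*x_2 - 2*x_3**2 + 8*x_3 - 7/2
  leading term x_1: subtract (7/12)·g_4 from 7/6*x_1 + 1/3*x_2*x_3**2 - 11/6*x_2*x_3 + 7/3*x_2 - 2*x_3**2 + 8*x_3 - 7/2 → 1/3*x_2*x_3**2 - 11/6*x_2*x_3 + 7/3*x_2 - 2*x_3**2 + 79/9*x_3 - 14/3
  leading term x_2*x_3**2: subtract (-1/3*x_3**2)·g_3 from 1/3*x_2*x_3**2 - 11/6*x_2*x_3 + 7/3*x_2 - 2*x_3**2 + 79/9*x_3 - 14/3 → -11/6*x_2*x_3 + 7/3*x_2 - 4/3*x_3**2 + 79/9*x_3 - 14/3
  leading term x_2*x_3: subtract (11/6*x_3)·g_3 from -11/6*x_2*x_3 + 7/3*x_2 - 4/3*x_3**2 + 79/9*x_3 - 14/3 → 7/3*x_2 - 4/3*x_3**2 + 46/9*x_3 - 14/3
  leading term x_2: subtract (-7/3)·g_3 from 7/3*x_2 - 4/3*x_3**2 + 46/9*x_3 - 14/3 → -4/3*x_3**2 + 46/9*x_3
  leading term x_3**2: subtract (-2)·g_5 from -4/3*x_3**2 + 46/9*x_3 → 0
The remainder is 0, so this S-polynomial contributes no new basis element.
This is the inner loop of Buchberger's algorithm — each nonzero remainder becomes a new basis element.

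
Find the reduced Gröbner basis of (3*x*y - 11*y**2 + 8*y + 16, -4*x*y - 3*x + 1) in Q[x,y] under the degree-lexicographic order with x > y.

G = {x**2 - 73/36*x + 11/9*y - 65/36, x*y + 3/4*x - 1/4, y**2 + 9/44*x - 8/11*y - 67/44}

The reduced Gröbner basis is the canonical form of the ideal for this ordering.

f_1 = 3*x*y - 11*y**2 + 8*y + 16, LT = x*y.
f_2 = -4*x*y - 3*x + 1, LT = x*y.

S(f_1,f_2): lcm = x*y. S = -11/3*y**2 - 3/4*x + 8/3*y + 67/12.
  reduce S modulo (f_1, f_2):
  remainder -11/3*y**2 - 3/4*x + 8/3*y + 67/12 ≠ 0; add g_3 = -11/3*y**2 - 3/4*x + 8/3*y + 67/12 to the basis.

S(f_1,g_3): lcm = x*y**2. S = -11/3*y**3 - 9/44*x**2 + 8/11*x*y + 8/3*y**2 + 67/44*x + 16/3*y.
  reduce S modulo (f_1, f_2, g_3):
  remainder -9/44*x**2 + 73/176*x - 1/4*y + 65/176 ≠ 0; add g_4 = -9/44*x**2 + 73/176*x - 1/4*y + 65/176 to the basis.

The other S-polynomials (S(f_2,g_3), S(f_1,g_4), S(f_2,g_4), S(g_3,g_4)) all reduce to 0 modulo the current basis, so we have a Gröbner basis.
Inter-reduce: drop elements whose leading term is divisible by another's, tail-reduce, and make monic.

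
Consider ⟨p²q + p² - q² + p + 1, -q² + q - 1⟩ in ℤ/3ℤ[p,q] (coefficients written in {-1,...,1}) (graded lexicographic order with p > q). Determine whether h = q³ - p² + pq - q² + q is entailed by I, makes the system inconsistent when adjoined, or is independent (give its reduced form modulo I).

q³ - p² + pq - q² + q is independent of I; its normal form modulo I is -q - 1.

First compute the reduced Gröbner basis of I by Buchberger's algorithm.
f_1 = p²q + p² - q² + p + 1, LT = p²q.
f_2 = -q² + q - 1, LT = q².

S(f_1,f_2): lcm = p²q². S = -p²q - q³ - p² + pq + q.
  reduce S modulo (f_1, f_2):
  remainder pq + p ≠ 0; add k_3 = pq + p to the basis.

S(f_1,k_3): lcm = p²q. S = -q² + p + 1.
  reduce S modulo (f_1, f_2, k_3):
  remainder p - q - 1 ≠ 0; add k_4 = p - q - 1 to the basis.

The other S-polynomials (S(f_2,k_3), S(f_1,k_4), S(f_2,k_4), S(k_3,k_4)) all reduce to 0 modulo the current basis, so we have a Gröbner basis.
Inter-reduce: drop elements whose leading term is divisible by another's, tail-reduce, and make monic.
Reduced Gröbner basis: {q² - q + 1, p - q - 1}.
Label its elements g_1 = q² - q + 1, g_2 = p - q - 1.

Reduce h = q³ - p² + pq - q² + q modulo G:
  leading term q³: subtract (q)·g_1 from q³ - p² + pq - q² + q → -p² + pq
  leading term p²: subtract (-p)·g_2 from -p² + pq → -p
  leading term p: subtract (-1)·g_2 from -p → -q - 1
  leading term q: no divisor's leading term divides it; move -q to the remainder.
  leading term 1: no divisor's leading term divides it; move -1 to the remainder.
  normal form = -q - 1.
The normal form is nonzero, so h ∉ I. Since h minus its normal form lies in I, I + (h) = I + (r) where r = -q - 1; decide whether this ideal is the whole ring.
Run Buchberger on G together with r (pairs among the g_i already reduce to 0 since G is a Gröbner basis):
g_1 = q² - q + 1, LT = q².
g_2 = p - q - 1, LT = p.
r = -q - 1, LT = q.

The S-polynomials (S(g_1,g_2), S(g_1,r), S(g_2,r)) all reduce to 0 modulo the current basis, so we have a Gröbner basis.
Inter-reduce: drop elements whose leading term is divisible by another's, tail-reduce, and make monic.
Reduced Gröbner basis: {p, q + 1}.
The reduced Gröbner basis of I + (h) is {p, q + 1} ≠ {1}, a proper ideal, so the enlarged system stays consistent: h is independent of I, with normal form -q - 1.

The remainder on division by a Gröbner basis is unique — it is the normal form.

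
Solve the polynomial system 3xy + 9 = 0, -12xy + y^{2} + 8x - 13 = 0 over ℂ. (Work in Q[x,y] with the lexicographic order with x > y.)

Compute a lex Gröbner basis by Buchberger's algorithm.
f_1 = 3xy + 9, LT = xy.
f_2 = -12xy + 8x + y^{2} - 13, LT = xy.

S(f_1,f_2): lcm = xy. S = \tfrac{2}{3}x + \tfrac{1}{12}y^{2} + \tfrac{23}{12}.
  leading term x: no divisor's leading term divides it; move \tfrac{2}{3}x to the remainder.
  leading term y^{2}: no divisor's leading term divides it; move \tfrac{1}{12}y^{2} to the remainder.
  leading term 1: no divisor's leading term divides it; move \tfrac{23}{12} to the remainder.
  remainder \tfrac{2}{3}x + \tfrac{1}{12}y^{2} + \tfrac{23}{12} ≠ 0; add h_3 = \tfrac{2}{3}x + \tfrac{1}{12}y^{2} + \tfrac{23}{12} to the basis.

S(f_1,h_3): lcm = xy. S = -\tfrac{1}{8}y^{3} - \tfrac{23}{8}y + 3.
  leading term y^{3}: no divisor's leading term divides it; move -\tfrac{1}{8}y^{3} to the remainder.
  leading term y: no divisor's leading term divides it; move -\tfrac{23}{8}y to the remainder.
  leading term 1: no divisor's leading term divides it; move 3 to the remainder.
  remainder -\tfrac{1}{8}y^{3} - \tfrac{23}{8}y + 3 ≠ 0; add h_4 = -\tfrac{1}{8}y^{3} - \tfrac{23}{8}y + 3 to the basis.

The other S-polynomials (S(f_2,h_3), S(f_1,h_4), S(f_2,h_4), S(h_3,h_4)) all reduce to 0 modulo the current basis, so we have a Gröbner basis.
Inter-reduce: drop elements whose leading term is divisible by another's, tail-reduce, and make monic.
Reduced Gröbner basis: {x + \tfrac{1}{8}y^{2} + \tfrac{23}{8}, y^{3} + 23y - 24}.

Since the basis is lex-ordered, y^{3} + 23y - 24 is univariate in y. Its roots are {1, -1/2 - sqrt(95)*I/2, -1/2 + sqrt(95)*I/2}. Back-substituting each root into the other basis elements fixes the other coordinates.
  y = 1: the earlier basis element becomes x + 3 = 0, giving x = -3 — point (-3, 1).
  y = -1/2 - sqrt(95)*I/2: the earlier basis element becomes x - 1/16 + sqrt(95)*I/16 = 0, giving x = 1/16 - sqrt(95)*I/16 — point (1/16 - sqrt(95)*I/16, -1/2 - sqrt(95)*I/2).
  y = -1/2 + sqrt(95)*I/2: the earlier basis element becomes x - 1/16 - sqrt(95)*I/16 = 0, giving x = 1/16 + sqrt(95)*I/16 — point (1/16 + sqrt(95)*I/16, -1/2 + sqrt(95)*I/2).
Check: every point annihilates each of the original generators.

{(-3, 1), (1/16 - sqrt(95)*I/16, -1/2 - sqrt(95)*I/2), (1/16 + sqrt(95)*I/16, -1/2 + sqrt(95)*I/2)}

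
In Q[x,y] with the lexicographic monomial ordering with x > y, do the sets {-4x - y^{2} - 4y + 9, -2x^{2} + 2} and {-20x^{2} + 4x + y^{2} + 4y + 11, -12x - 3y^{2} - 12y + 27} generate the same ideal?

Yes, the ideals are equal.

Two ideals are equal iff their reduced Gröbner bases coincide (the reduced basis is unique for a fixed ordering).
Buchberger on the first generating set:
f_1 = -4x - y^{2} - 4y + 9, LT = x.
f_2 = -2x^{2} + 2, LT = x^{2}.

S(f_1,f_2): lcm = x^{2}. S = \tfrac{1}{4}xy^{2} + xy - \tfrac{9}{4}x + 1.
  reduce S modulo (f_1, f_2):
  remainder -\tfrac{1}{16}y^{4} - \tfrac{1}{2}y^{3} + \tfrac{1}{8}y^{2} + \tfrac{9}{2}y - \tfrac{65}{16} ≠ 0; add g_3 = -\tfrac{1}{16}y^{4} - \tfrac{1}{2}y^{3} + \tfrac{1}{8}y^{2} + \tfrac{9}{2}y - \tfrac{65}{16} to the basis.

The other S-polynomials (S(f_1,g_3), S(f_2,g_3)) all reduce to 0 modulo the current basis, so we have a Gröbner basis.
Inter-reduce: drop elements whose leading term is divisible by another's, tail-reduce, and make monic.
Reduced Gröbner basis: {x + \tfrac{1}{4}y^{2} + y - \tfrac{9}{4}, y^{4} + 8y^{3} - 2y^{2} - 72y + 65}.

Buchberger on the second generating set:
h_1 = -20x^{2} + 4x + y^{2} + 4y + 11, LT = x^{2}.
h_2 = -12x - 3y^{2} - 12y + 27, LT = x.

S(h_1,h_2): lcm = x^{2}. S = -\tfrac{1}{4}xy^{2} - xy + \tfrac{41}{20}x - \tfrac{1}{20}y^{2} - \tfrac{1}{5}y - \tfrac{11}{20}.
  reduce S modulo (h_1, h_2):
  remainder \tfrac{1}{16}y^{4} + \tfrac{1}{2}y^{3} - \tfrac{1}{8}y^{2} - \tfrac{9}{2}y + \tfrac{65}{16} ≠ 0; add k_3 = \tfrac{1}{16}y^{4} + \tfrac{1}{2}y^{3} - \tfrac{1}{8}y^{2} - \tfrac{9}{2}y + \tfrac{65}{16} to the basis.

The other S-polynomials (S(h_1,k_3), S(h_2,k_3)) all reduce to 0 modulo the current basis, so we have a Gröbner basis.
Inter-reduce: drop elements whose leading term is divisible by another's, tail-reduce, and make monic.
Reduced Gröbner basis: {x + \tfrac{1}{4}y^{2} + y - \tfrac{9}{4}, y^{4} + 8y^{3} - 2y^{2} - 72y + 65}.

Same reduced basis, so the two generating sets span the same ideal.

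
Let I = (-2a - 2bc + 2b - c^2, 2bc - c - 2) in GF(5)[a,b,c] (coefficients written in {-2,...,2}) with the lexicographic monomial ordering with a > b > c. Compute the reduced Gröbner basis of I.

f_1 = -2a - 2bc + 2b - c^2, LT = a.
f_2 = 2bc - c - 2, LT = bc.

S(f_1,f_2): leading monomials are coprime, so the S-polynomial reduces to 0 (Buchberger's first criterion).
Every S-polynomial of the final basis reduces to 0, so we have a Gröbner basis.

G = {a - b - 2c^2 - 2c + 1, bc + 2c - 1}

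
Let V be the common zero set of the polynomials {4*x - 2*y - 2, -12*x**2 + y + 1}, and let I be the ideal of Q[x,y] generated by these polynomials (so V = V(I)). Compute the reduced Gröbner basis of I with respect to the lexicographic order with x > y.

G = {x - 1/2*y - 1/2, y**2 + 5/3*y + 2/3}

Buchberger's algorithm terminates because the ascending chain of leading-term ideals stabilizes.

f_1 = 4*x - 2*y - 2, LT = x.
f_2 = -12*x**2 + y + 1, LT = x**2.

S(f_1,f_2): lcm = x**2. S = -1/2*x*y - 1/2*x + 1/12*y + 1/12.
  reduce S modulo (f_1, f_2):
  remainder -1/4*y**2 - 5/12*y - 1/6 ≠ 0; add g_3 = -1/4*y**2 - 5/12*y - 1/6 to the basis.

The other S-polynomials (S(f_1,g_3), S(f_2,g_3)) all reduce to 0 modulo the current basis, so we have a Gröbner basis.
Inter-reduce: drop elements whose leading term is divisible by another's, tail-reduce, and make monic.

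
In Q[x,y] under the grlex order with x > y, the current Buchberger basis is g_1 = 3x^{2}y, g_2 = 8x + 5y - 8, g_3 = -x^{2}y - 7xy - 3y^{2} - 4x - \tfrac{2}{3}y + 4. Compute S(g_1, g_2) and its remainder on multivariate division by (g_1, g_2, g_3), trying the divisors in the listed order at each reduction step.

S(g_1, g_2) = -\tfrac{5}{8}xy^{2} + xy; remainder on division = \tfrac{25}{64}y^{3} - \tfrac{5}{4}y^{2} + y.

lcm(LM(g_1), LM(g_2)) = x^{2}y.
S = (lcm/LT(g_1))·g_1 − (lcm/LT(g_2))·g_2 = -\tfrac{5}{8}xy^{2} + xy.
Reduce S modulo (g_1, g_2, g_3) in that order:
  leading term xy^{2}: subtract (-\tfrac{5}{64}y^{2})·g_2 from -\tfrac{5}{8}xy^{2} + xy → \tfrac{25}{64}y^{3} + xy - \tfrac{5}{8}y^{2}
  leading term y^{3}: no divisor's leading term divides it; move \tfrac{25}{64}y^{3} to the remainder.
  leading term xy: subtract (\tfrac{1}{8}y)·g_2 from xy - \tfrac{5}{8}y^{2} → -\tfrac{5}{4}y^{2} + y
  leading term y^{2}: no divisor's leading term divides it; move -\tfrac{5}{4}y^{2} to the remainder.
  leading term y: no divisor's leading term divides it; move y to the remainder.
The remainder \tfrac{25}{64}y^{3} - \tfrac{5}{4}y^{2} + y is nonzero, so it would be added as the next basis element.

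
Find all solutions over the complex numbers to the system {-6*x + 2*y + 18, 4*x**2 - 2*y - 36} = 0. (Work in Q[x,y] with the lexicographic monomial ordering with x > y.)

{(-3/2, -27/2), (3, 0)}

Compute a lex Gröbner basis by Buchberger's algorithm.
f_1 = -6*x + 2*y + 18, LT = x.
f_2 = 4*x**2 - 2*y - 36, LT = x**2.

S(f_1,f_2): lcm = x**2. S = -1/3*x*y - 3*x + 1/2*y + 9.
  reduce S modulo (f_1, f_2):
  remainder -1/9*y**2 - 3/2*y ≠ 0; add h_3 = -1/9*y**2 - 3/2*y to the basis.

The other S-polynomials (S(f_1,h_3), S(f_2,h_3)) all reduce to 0 modulo the current basis, so we have a Gröbner basis.
Inter-reduce: drop elements whose leading term is divisible by another's, tail-reduce, and make monic.
Reduced Gröbner basis: {x - 1/3*y - 3, y**2 + 27/2*y}.

A lex Gröbner basis eliminates variables successively. Here y**2 + 27/2*y depends only on y, with roots {-27/2, 0}; lifting each root through the earlier basis elements recovers the full solutions.
  y = -27/2: the earlier basis element becomes x + 3/2 = 0, giving x = -3/2 — point (-3/2, -27/2).
  y = 0: the earlier basis element becomes x - 3 = 0, giving x = 3 — point (3, 0).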